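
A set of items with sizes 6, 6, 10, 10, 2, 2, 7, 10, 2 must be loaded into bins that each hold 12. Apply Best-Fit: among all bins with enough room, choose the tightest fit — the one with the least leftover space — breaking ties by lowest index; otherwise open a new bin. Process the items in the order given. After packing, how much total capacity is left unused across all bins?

6 → bin 1 (remaining 6)
6 → bin 1 (remaining 0)
10 → bin 2 (remaining 2)
10 → bin 3 (remaining 2)
2 → bin 2 (remaining 0)
2 → bin 3 (remaining 0)
7 → bin 4 (remaining 5)
10 → bin 5 (remaining 2)
2 → bin 5 (remaining 0)
5 bins × 12 = 60; used 55; unused 5.

5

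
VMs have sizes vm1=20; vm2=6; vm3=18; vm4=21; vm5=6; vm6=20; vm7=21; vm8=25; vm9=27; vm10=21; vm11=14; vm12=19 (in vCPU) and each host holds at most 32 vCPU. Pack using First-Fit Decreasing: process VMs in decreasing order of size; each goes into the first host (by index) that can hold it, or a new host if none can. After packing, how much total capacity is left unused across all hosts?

70

Sorted descending: 27, 25, 21, 21, 21, 20, 20, 19, 18, 14, 6, 6.
host 1: place 27 vCPU, 5 vCPU left
host 2: place 25 vCPU, 7 vCPU left
host 3: place 21 vCPU, 11 vCPU left
host 4: place 21 vCPU, 11 vCPU left
host 5: place 21 vCPU, 11 vCPU left
host 6: place 20 vCPU, 12 vCPU left
host 7: place 20 vCPU, 12 vCPU left
host 8: place 19 vCPU, 13 vCPU left
host 9: place 18 vCPU, 14 vCPU left
host 9: place 14 vCPU, 0 vCPU left
host 2: place 6 vCPU, 1 vCPU left
host 3: place 6 vCPU, 5 vCPU left
9 hosts × 32 vCPU = 288 vCPU; used 218 vCPU; unused 70 vCPU.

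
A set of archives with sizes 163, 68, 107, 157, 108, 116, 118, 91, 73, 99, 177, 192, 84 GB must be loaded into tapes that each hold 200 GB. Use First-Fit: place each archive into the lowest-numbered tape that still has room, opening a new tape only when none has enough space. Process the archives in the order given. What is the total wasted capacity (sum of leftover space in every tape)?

tape 1: place 163 GB, 37 GB left
tape 2: place 68 GB, 132 GB left
tape 2: place 107 GB, 25 GB left
tape 3: place 157 GB, 43 GB left
tape 4: place 108 GB, 92 GB left
tape 5: place 116 GB, 84 GB left
tape 6: place 118 GB, 82 GB left
tape 4: place 91 GB, 1 GB left
tape 5: place 73 GB, 11 GB left
tape 7: place 99 GB, 101 GB left
tape 8: place 177 GB, 23 GB left
tape 9: place 192 GB, 8 GB left
tape 7: place 84 GB, 17 GB left
9 tapes × 200 GB = 1800 GB; used 1553 GB; unused 247 GB.

247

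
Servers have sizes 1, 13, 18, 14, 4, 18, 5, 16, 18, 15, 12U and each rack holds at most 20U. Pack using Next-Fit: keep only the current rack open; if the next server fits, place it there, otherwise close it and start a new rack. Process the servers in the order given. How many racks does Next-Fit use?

9

1U → rack 1 (remaining 19U)
13U → rack 1 (remaining 6U)
18U → rack 2 (remaining 2U)
14U → rack 3 (remaining 6U)
4U → rack 3 (remaining 2U)
18U → rack 4 (remaining 2U)
5U → rack 5 (remaining 15U)
16U → rack 6 (remaining 4U)
18U → rack 7 (remaining 2U)
15U → rack 8 (remaining 5U)
12U → rack 9 (remaining 8U)
Final racks: [1,13] [18] [14,4] [18] [5] [16] [18] [15] [12].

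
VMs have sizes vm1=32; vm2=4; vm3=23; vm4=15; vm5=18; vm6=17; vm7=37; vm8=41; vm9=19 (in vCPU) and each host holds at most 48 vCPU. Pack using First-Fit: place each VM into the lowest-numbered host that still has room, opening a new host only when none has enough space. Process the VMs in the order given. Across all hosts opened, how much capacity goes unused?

host 1: place vm1 (32 vCPU), 16 vCPU left
host 1: place vm2 (4 vCPU), 12 vCPU left
host 2: place vm3 (23 vCPU), 25 vCPU left
host 2: place vm4 (15 vCPU), 10 vCPU left
host 3: place vm5 (18 vCPU), 30 vCPU left
host 3: place vm6 (17 vCPU), 13 vCPU left
host 4: place vm7 (37 vCPU), 11 vCPU left
host 5: place vm8 (41 vCPU), 7 vCPU left
host 6: place vm9 (19 vCPU), 29 vCPU left
6 hosts × 48 vCPU = 288 vCPU; used 206 vCPU; unused 82 vCPU.

82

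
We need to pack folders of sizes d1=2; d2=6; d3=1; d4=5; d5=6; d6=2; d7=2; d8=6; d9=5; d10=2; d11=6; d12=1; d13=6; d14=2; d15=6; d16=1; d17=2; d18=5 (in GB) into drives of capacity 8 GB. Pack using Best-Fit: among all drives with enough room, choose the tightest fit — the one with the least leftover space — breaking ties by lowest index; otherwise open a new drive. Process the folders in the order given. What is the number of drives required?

9

drive 1: place d1 (2 GB), 6 GB left
drive 1: place d2 (6 GB), 0 GB left
drive 2: place d3 (1 GB), 7 GB left
drive 2: place d4 (5 GB), 2 GB left
drive 3: place d5 (6 GB), 2 GB left
drive 2: place d6 (2 GB), 0 GB left
drive 3: place d7 (2 GB), 0 GB left
drive 4: place d8 (6 GB), 2 GB left
drive 5: place d9 (5 GB), 3 GB left
drive 4: place d10 (2 GB), 0 GB left
drive 6: place d11 (6 GB), 2 GB left
drive 6: place d12 (1 GB), 1 GB left
drive 7: place d13 (6 GB), 2 GB left
drive 7: place d14 (2 GB), 0 GB left
drive 8: place d15 (6 GB), 2 GB left
drive 6: place d16 (1 GB), 0 GB left
drive 8: place d17 (2 GB), 0 GB left
drive 9: place d18 (5 GB), 3 GB left
Final drives: [2,6] [1,5,2] [6,2] [6,2] [5] [6,1,1] [6,2] [6,2] [5].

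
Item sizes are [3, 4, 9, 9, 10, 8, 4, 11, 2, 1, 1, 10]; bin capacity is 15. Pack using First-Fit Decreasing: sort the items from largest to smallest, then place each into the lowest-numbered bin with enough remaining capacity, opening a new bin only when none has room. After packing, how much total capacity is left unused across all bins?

18

Sorted descending: 11, 10, 10, 9, 9, 8, 4, 4, 3, 2, 1, 1.
Put 11 in bin 1; 4 remain.
Put 10 in bin 2; 5 remain.
Put 10 in bin 3; 5 remain.
Put 9 in bin 4; 6 remain.
Put 9 in bin 5; 6 remain.
Put 8 in bin 6; 7 remain.
Put 4 in bin 1; 0 remain.
Put 4 in bin 2; 1 remain.
Put 3 in bin 3; 2 remain.
Put 2 in bin 3; 0 remain.
Put 1 in bin 2; 0 remain.
Put 1 in bin 4; 5 remain.
6 bins × 15 = 90; used 72; unused 18.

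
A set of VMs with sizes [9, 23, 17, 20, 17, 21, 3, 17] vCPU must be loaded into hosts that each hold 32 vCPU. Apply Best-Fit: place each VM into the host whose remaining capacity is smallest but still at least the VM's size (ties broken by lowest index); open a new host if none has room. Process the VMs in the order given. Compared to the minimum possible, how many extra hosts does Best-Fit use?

Best-Fit: [9,23] [17] [20] [17] [21,3] [17] → 6 hosts.
6 VMs exceed 16 vCPU (half the capacity), and no two of those can share a host, so at least 6 hosts are needed.
So 6 is already optimal.

0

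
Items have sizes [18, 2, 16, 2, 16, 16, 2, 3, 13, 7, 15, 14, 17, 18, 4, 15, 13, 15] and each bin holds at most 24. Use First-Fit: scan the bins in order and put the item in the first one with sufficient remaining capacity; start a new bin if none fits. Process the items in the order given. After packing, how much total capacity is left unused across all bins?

82

Put 18 in bin 1; 6 remain.
Put 2 in bin 1; 4 remain.
Put 16 in bin 2; 8 remain.
Put 2 in bin 1; 2 remain.
Put 16 in bin 3; 8 remain.
Put 16 in bin 4; 8 remain.
Put 2 in bin 1; 0 remain.
Put 3 in bin 2; 5 remain.
Put 13 in bin 5; 11 remain.
Put 7 in bin 3; 1 remain.
Put 15 in bin 6; 9 remain.
Put 14 in bin 7; 10 remain.
Put 17 in bin 8; 7 remain.
Put 18 in bin 9; 6 remain.
Put 4 in bin 2; 1 remain.
Put 15 in bin 10; 9 remain.
Put 13 in bin 11; 11 remain.
Put 15 in bin 12; 9 remain.
12 bins × 24 = 288; used 206; unused 82.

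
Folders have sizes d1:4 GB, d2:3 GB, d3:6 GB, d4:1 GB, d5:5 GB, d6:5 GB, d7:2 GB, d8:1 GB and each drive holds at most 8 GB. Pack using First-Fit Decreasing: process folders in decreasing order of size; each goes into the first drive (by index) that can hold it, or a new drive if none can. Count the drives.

Sorted descending: 6, 5, 5, 4, 3, 2, 1, 1.
drive 1: place 6 GB, 2 GB left
drive 2: place 5 GB, 3 GB left
drive 3: place 5 GB, 3 GB left
drive 4: place 4 GB, 4 GB left
drive 2: place 3 GB, 0 GB left
drive 1: place 2 GB, 0 GB left
drive 3: place 1 GB, 2 GB left
drive 3: place 1 GB, 1 GB left

4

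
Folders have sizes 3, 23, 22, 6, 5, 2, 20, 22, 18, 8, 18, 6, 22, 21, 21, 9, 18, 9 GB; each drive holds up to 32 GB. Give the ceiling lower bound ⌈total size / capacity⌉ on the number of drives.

Total size = 3 + 23 + 22 + 6 + 5 + 2 + 20 + 22 + 18 + 8 + 18 + 6 + 22 + 21 + 21 + 9 + 18 + 9 = 253 GB.
⌈253 / 32⌉ = 8.

8 drives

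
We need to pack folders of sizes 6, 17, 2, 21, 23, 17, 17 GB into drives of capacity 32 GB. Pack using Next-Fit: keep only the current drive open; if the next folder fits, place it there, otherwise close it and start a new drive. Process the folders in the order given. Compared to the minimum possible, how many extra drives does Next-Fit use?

0

Next-Fit: [6,17,2] [21] [23] [17] [17] → 5 drives.
5 folders exceed 16 GB (half the capacity), and no two of those can share a drive, so at least 5 drives are needed.
So 5 is already optimal.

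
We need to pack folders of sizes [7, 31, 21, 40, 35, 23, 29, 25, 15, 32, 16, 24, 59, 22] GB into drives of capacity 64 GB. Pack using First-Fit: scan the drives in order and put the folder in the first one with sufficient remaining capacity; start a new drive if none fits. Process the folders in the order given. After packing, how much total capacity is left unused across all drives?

drive 1: place 7 GB, 57 GB left
drive 1: place 31 GB, 26 GB left
drive 1: place 21 GB, 5 GB left
drive 2: place 40 GB, 24 GB left
drive 3: place 35 GB, 29 GB left
drive 2: place 23 GB, 1 GB left
drive 3: place 29 GB, 0 GB left
drive 4: place 25 GB, 39 GB left
drive 4: place 15 GB, 24 GB left
drive 5: place 32 GB, 32 GB left
drive 4: place 16 GB, 8 GB left
drive 5: place 24 GB, 8 GB left
drive 6: place 59 GB, 5 GB left
drive 7: place 22 GB, 42 GB left
7 drives × 64 GB = 448 GB; used 379 GB; unused 69 GB.

69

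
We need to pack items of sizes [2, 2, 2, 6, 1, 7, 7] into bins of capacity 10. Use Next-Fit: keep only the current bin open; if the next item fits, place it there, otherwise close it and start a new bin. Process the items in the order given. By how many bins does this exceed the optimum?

1

Next-Fit: [2,2,2] [6,1] [7] [7] → 4 bins.
Total size 27; any packing needs at least ⌈27/10⌉ = 3 bins.
An optimal packing achieves that bound: [7,2,1] [7,2] [6,2] → 3 bins.
Excess: 4 − 3 = 1.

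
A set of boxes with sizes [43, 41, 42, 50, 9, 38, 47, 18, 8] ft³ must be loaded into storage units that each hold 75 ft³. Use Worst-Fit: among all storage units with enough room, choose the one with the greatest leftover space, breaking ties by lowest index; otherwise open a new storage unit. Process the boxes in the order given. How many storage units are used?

6 storage units

43 ft³ → storage unit 1 (remaining 32 ft³)
41 ft³ → storage unit 2 (remaining 34 ft³)
42 ft³ → storage unit 3 (remaining 33 ft³)
50 ft³ → storage unit 4 (remaining 25 ft³)
9 ft³ → storage unit 2 (remaining 25 ft³)
38 ft³ → storage unit 5 (remaining 37 ft³)
47 ft³ → storage unit 6 (remaining 28 ft³)
18 ft³ → storage unit 5 (remaining 19 ft³)
8 ft³ → storage unit 3 (remaining 25 ft³)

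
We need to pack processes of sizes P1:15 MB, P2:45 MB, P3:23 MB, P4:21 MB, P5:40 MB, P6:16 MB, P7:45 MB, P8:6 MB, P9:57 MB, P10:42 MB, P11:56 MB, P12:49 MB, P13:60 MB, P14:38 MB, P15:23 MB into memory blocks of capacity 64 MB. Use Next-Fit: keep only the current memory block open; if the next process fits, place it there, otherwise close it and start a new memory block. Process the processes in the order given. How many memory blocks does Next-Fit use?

memory block 1: place P1 (15 MB), 49 MB left
memory block 1: place P2 (45 MB), 4 MB left
memory block 2: place P3 (23 MB), 41 MB left
memory block 2: place P4 (21 MB), 20 MB left
memory block 3: place P5 (40 MB), 24 MB left
memory block 3: place P6 (16 MB), 8 MB left
memory block 4: place P7 (45 MB), 19 MB left
memory block 4: place P8 (6 MB), 13 MB left
memory block 5: place P9 (57 MB), 7 MB left
memory block 6: place P10 (42 MB), 22 MB left
memory block 7: place P11 (56 MB), 8 MB left
memory block 8: place P12 (49 MB), 15 MB left
memory block 9: place P13 (60 MB), 4 MB left
memory block 10: place P14 (38 MB), 26 MB left
memory block 10: place P15 (23 MB), 3 MB left
Final memory blocks: [15,45] [23,21] [40,16] [45,6] [57] [42] [56] [49] [60] [38,23].

10 memory blocks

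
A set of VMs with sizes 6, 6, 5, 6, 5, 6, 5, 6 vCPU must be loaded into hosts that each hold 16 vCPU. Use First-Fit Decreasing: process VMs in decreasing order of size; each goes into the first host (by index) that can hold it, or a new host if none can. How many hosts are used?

4 hosts

Sorted descending: 6, 6, 6, 6, 6, 5, 5, 5.
6 vCPU → host 1 (remaining 10 vCPU)
6 vCPU → host 1 (remaining 4 vCPU)
6 vCPU → host 2 (remaining 10 vCPU)
6 vCPU → host 2 (remaining 4 vCPU)
6 vCPU → host 3 (remaining 10 vCPU)
5 vCPU → host 3 (remaining 5 vCPU)
5 vCPU → host 3 (remaining 0 vCPU)
5 vCPU → host 4 (remaining 11 vCPU)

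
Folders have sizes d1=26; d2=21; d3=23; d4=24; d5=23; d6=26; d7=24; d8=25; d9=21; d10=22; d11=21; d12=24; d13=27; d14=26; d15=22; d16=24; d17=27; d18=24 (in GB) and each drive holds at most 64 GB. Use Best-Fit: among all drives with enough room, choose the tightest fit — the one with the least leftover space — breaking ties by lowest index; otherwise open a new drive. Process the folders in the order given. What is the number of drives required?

drive 1: place d1 (26 GB), 38 GB left
drive 1: place d2 (21 GB), 17 GB left
drive 2: place d3 (23 GB), 41 GB left
drive 2: place d4 (24 GB), 17 GB left
drive 3: place d5 (23 GB), 41 GB left
drive 3: place d6 (26 GB), 15 GB left
drive 4: place d7 (24 GB), 40 GB left
drive 4: place d8 (25 GB), 15 GB left
drive 5: place d9 (21 GB), 43 GB left
drive 5: place d10 (22 GB), 21 GB left
drive 5: place d11 (21 GB), 0 GB left
drive 6: place d12 (24 GB), 40 GB left
drive 6: place d13 (27 GB), 13 GB left
drive 7: place d14 (26 GB), 38 GB left
drive 7: place d15 (22 GB), 16 GB left
drive 8: place d16 (24 GB), 40 GB left
drive 8: place d17 (27 GB), 13 GB left
drive 9: place d18 (24 GB), 40 GB left

9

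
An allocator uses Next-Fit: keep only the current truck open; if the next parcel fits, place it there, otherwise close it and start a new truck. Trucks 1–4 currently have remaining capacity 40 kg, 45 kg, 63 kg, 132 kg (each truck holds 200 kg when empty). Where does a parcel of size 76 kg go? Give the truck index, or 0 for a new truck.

4

Next-Fit only looks at truck 4, which has 132 kg free.
76 kg fits there.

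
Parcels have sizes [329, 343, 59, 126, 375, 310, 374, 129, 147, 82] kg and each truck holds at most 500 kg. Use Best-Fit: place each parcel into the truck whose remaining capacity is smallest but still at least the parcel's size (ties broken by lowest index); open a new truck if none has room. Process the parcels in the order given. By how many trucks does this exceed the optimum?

Best-Fit: [329,126] [343,59,82] [375] [310,129] [374] [147] → 6 trucks.
Total size 2274 kg; any packing needs at least ⌈2274/500⌉ = 5 trucks.
An optimal packing achieves that bound: [375,82] [374,126] [343,147] [329,129] [310,59] → 5 trucks.
Excess: 6 − 5 = 1.

1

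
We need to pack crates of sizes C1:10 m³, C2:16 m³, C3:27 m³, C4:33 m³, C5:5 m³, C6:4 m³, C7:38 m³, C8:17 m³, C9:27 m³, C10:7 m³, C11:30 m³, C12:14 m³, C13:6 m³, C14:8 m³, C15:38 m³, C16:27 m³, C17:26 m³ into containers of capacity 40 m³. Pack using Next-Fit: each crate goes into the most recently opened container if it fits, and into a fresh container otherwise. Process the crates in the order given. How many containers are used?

C1 (10 m³) → container 1 (remaining 30 m³)
C2 (16 m³) → container 1 (remaining 14 m³)
C3 (27 m³) → container 2 (remaining 13 m³)
C4 (33 m³) → container 3 (remaining 7 m³)
C5 (5 m³) → container 3 (remaining 2 m³)
C6 (4 m³) → container 4 (remaining 36 m³)
C7 (38 m³) → container 5 (remaining 2 m³)
C8 (17 m³) → container 6 (remaining 23 m³)
C9 (27 m³) → container 7 (remaining 13 m³)
C10 (7 m³) → container 7 (remaining 6 m³)
C11 (30 m³) → container 8 (remaining 10 m³)
C12 (14 m³) → container 9 (remaining 26 m³)
C13 (6 m³) → container 9 (remaining 20 m³)
C14 (8 m³) → container 9 (remaining 12 m³)
C15 (38 m³) → container 10 (remaining 2 m³)
C16 (27 m³) → container 11 (remaining 13 m³)
C17 (26 m³) → container 12 (remaining 14 m³)
Final containers: [10,16] [27] [33,5] [4] [38] [17] [27,7] [30] [14,6,8] [38] [27] [26].

12 containers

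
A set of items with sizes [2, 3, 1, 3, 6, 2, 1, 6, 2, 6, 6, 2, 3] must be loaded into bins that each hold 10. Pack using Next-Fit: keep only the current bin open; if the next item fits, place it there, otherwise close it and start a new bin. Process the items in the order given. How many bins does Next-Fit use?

6

bin 1: place 2, 8 left
bin 1: place 3, 5 left
bin 1: place 1, 4 left
bin 1: place 3, 1 left
bin 2: place 6, 4 left
bin 2: place 2, 2 left
bin 2: place 1, 1 left
bin 3: place 6, 4 left
bin 3: place 2, 2 left
bin 4: place 6, 4 left
bin 5: place 6, 4 left
bin 5: place 2, 2 left
bin 6: place 3, 7 left
Final bins: [2,3,1,3] [6,2,1] [6,2] [6] [6,2] [3].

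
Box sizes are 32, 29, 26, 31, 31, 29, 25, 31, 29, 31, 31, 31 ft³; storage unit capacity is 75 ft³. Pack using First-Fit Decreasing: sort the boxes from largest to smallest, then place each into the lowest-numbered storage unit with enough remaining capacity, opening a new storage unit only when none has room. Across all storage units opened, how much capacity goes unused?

94

Sorted descending: 32, 31, 31, 31, 31, 31, 31, 29, 29, 29, 26, 25.
storage unit 1: place 32 ft³, 43 ft³ left
storage unit 1: place 31 ft³, 12 ft³ left
storage unit 2: place 31 ft³, 44 ft³ left
storage unit 2: place 31 ft³, 13 ft³ left
storage unit 3: place 31 ft³, 44 ft³ left
storage unit 3: place 31 ft³, 13 ft³ left
storage unit 4: place 31 ft³, 44 ft³ left
storage unit 4: place 29 ft³, 15 ft³ left
storage unit 5: place 29 ft³, 46 ft³ left
storage unit 5: place 29 ft³, 17 ft³ left
storage unit 6: place 26 ft³, 49 ft³ left
storage unit 6: place 25 ft³, 24 ft³ left
6 storage units × 75 ft³ = 450 ft³; used 356 ft³; unused 94 ft³.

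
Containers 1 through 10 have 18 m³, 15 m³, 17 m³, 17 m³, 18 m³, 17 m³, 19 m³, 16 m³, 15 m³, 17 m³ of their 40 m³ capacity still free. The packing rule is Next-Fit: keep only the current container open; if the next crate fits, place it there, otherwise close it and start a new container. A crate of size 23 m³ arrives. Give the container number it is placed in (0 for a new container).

Next-Fit only looks at container 10, which has 17 m³ free.
23 m³ does not fit, so a new container is opened.

0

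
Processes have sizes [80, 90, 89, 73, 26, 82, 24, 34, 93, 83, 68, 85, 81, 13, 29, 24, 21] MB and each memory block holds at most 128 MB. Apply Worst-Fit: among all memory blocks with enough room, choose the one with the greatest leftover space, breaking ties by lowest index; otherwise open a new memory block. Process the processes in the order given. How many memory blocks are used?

10

memory block 1: place 80 MB, 48 MB left
memory block 2: place 90 MB, 38 MB left
memory block 3: place 89 MB, 39 MB left
memory block 4: place 73 MB, 55 MB left
memory block 4: place 26 MB, 29 MB left
memory block 5: place 82 MB, 46 MB left
memory block 1: place 24 MB, 24 MB left
memory block 5: place 34 MB, 12 MB left
memory block 6: place 93 MB, 35 MB left
memory block 7: place 83 MB, 45 MB left
memory block 8: place 68 MB, 60 MB left
memory block 9: place 85 MB, 43 MB left
memory block 10: place 81 MB, 47 MB left
memory block 8: place 13 MB, 47 MB left
memory block 8: place 29 MB, 18 MB left
memory block 10: place 24 MB, 23 MB left
memory block 7: place 21 MB, 24 MB left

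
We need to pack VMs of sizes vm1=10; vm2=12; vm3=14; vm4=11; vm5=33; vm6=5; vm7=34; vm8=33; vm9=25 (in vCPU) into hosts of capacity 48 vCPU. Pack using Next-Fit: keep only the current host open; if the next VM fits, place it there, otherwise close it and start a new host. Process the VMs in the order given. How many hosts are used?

host 1: place vm1 (10 vCPU), 38 vCPU left
host 1: place vm2 (12 vCPU), 26 vCPU left
host 1: place vm3 (14 vCPU), 12 vCPU left
host 1: place vm4 (11 vCPU), 1 vCPU left
host 2: place vm5 (33 vCPU), 15 vCPU left
host 2: place vm6 (5 vCPU), 10 vCPU left
host 3: place vm7 (34 vCPU), 14 vCPU left
host 4: place vm8 (33 vCPU), 15 vCPU left
host 5: place vm9 (25 vCPU), 23 vCPU left

5 hosts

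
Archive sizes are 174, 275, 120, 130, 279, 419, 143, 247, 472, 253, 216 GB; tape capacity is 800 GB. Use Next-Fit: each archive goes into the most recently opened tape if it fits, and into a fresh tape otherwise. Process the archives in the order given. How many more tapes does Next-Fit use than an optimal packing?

Next-Fit: [174,275,120,130] [279,419] [143,247] [472,253] [216] → 5 tapes.
Total size 2728 GB; any packing needs at least ⌈2728/800⌉ = 4 tapes.
An optimal packing achieves that bound: [472,279] [419,275] [253,247,216] [174,143,130,120] → 4 tapes.
Excess: 5 − 4 = 1.

1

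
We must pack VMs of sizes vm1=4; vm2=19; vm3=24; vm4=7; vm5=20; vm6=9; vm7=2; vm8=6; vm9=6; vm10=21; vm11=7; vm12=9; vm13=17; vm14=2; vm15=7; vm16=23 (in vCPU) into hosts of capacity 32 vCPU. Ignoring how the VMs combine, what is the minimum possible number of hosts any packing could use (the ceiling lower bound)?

Total size = 4 + 19 + 24 + 7 + 20 + 9 + 2 + 6 + 6 + 21 + 7 + 9 + 17 + 2 + 7 + 23 = 183 vCPU.
⌈183 / 32⌉ = 6.

6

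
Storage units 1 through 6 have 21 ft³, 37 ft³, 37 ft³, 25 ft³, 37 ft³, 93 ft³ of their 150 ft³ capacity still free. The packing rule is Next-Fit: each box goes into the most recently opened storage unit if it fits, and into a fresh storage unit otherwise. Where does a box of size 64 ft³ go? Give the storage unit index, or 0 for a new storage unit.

6

Next-Fit only looks at storage unit 6, which has 93 ft³ free.
64 ft³ fits there.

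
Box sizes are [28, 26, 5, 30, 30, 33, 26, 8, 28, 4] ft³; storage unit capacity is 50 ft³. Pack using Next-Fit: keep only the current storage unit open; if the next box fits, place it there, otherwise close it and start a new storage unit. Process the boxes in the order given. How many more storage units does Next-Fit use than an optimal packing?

Next-Fit: [28] [26,5] [30] [30] [33] [26,8] [28,4] → 7 storage units.
7 boxes exceed 25 ft³ (half the capacity), and no two of those can share a storage unit, so at least 7 storage units are needed.
So 7 is already optimal.

0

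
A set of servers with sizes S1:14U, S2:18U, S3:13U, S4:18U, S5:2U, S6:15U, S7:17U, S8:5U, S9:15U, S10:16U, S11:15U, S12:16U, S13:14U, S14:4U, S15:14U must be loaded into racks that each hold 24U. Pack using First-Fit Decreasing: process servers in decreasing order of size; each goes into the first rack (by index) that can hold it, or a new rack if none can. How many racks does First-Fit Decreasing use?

12

Sorted descending: 18, 18, 17, 16, 16, 15, 15, 15, 14, 14, 14, 13, 5, 4, 2.
rack 1: place 18U, 6U left
rack 2: place 18U, 6U left
rack 3: place 17U, 7U left
rack 4: place 16U, 8U left
rack 5: place 16U, 8U left
rack 6: place 15U, 9U left
rack 7: place 15U, 9U left
rack 8: place 15U, 9U left
rack 9: place 14U, 10U left
rack 10: place 14U, 10U left
rack 11: place 14U, 10U left
rack 12: place 13U, 11U left
rack 1: place 5U, 1U left
rack 2: place 4U, 2U left
rack 2: place 2U, 0U left
Final racks: [18,5] [18,4,2] [17] [16] [16] [15] [15] [15] [14] [14] [14] [13].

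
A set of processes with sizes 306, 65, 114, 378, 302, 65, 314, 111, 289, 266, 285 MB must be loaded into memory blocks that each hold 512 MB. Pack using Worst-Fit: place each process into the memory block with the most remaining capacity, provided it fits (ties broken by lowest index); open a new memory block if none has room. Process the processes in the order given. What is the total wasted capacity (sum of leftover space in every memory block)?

memory block 1: place 306 MB, 206 MB left
memory block 1: place 65 MB, 141 MB left
memory block 1: place 114 MB, 27 MB left
memory block 2: place 378 MB, 134 MB left
memory block 3: place 302 MB, 210 MB left
memory block 3: place 65 MB, 145 MB left
memory block 4: place 314 MB, 198 MB left
memory block 4: place 111 MB, 87 MB left
memory block 5: place 289 MB, 223 MB left
memory block 6: place 266 MB, 246 MB left
memory block 7: place 285 MB, 227 MB left
7 memory blocks × 512 MB = 3584 MB; used 2495 MB; unused 1089 MB.

1089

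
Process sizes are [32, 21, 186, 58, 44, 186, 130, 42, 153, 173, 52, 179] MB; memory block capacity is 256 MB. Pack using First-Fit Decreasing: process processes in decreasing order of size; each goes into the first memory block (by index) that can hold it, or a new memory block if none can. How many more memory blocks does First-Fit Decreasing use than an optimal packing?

0

First-Fit Decreasing: [186,58] [186,52] [179,44,32] [173,42,21] [153] [130] → 6 memory blocks.
6 processes exceed 128 MB (half the capacity), and no two of those can share a memory block, so at least 6 memory blocks are needed.
So 6 is already optimal.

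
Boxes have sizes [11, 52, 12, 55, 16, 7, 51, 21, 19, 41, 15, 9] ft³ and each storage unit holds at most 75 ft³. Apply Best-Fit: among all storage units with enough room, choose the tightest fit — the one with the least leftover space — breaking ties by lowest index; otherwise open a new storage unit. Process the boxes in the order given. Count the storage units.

5 storage units

11 ft³ → storage unit 1 (remaining 64 ft³)
52 ft³ → storage unit 1 (remaining 12 ft³)
12 ft³ → storage unit 1 (remaining 0 ft³)
55 ft³ → storage unit 2 (remaining 20 ft³)
16 ft³ → storage unit 2 (remaining 4 ft³)
7 ft³ → storage unit 3 (remaining 68 ft³)
51 ft³ → storage unit 3 (remaining 17 ft³)
21 ft³ → storage unit 4 (remaining 54 ft³)
19 ft³ → storage unit 4 (remaining 35 ft³)
41 ft³ → storage unit 5 (remaining 34 ft³)
15 ft³ → storage unit 3 (remaining 2 ft³)
9 ft³ → storage unit 5 (remaining 25 ft³)
Final storage units: [11,52,12] [55,16] [7,51,15] [21,19] [41,9].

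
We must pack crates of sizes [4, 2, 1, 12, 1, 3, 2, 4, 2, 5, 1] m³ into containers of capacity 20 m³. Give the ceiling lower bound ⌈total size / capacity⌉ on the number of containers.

Total size = 4 + 2 + 1 + 12 + 1 + 3 + 2 + 4 + 2 + 5 + 1 = 37 m³.
⌈37 / 20⌉ = 2.

2 containers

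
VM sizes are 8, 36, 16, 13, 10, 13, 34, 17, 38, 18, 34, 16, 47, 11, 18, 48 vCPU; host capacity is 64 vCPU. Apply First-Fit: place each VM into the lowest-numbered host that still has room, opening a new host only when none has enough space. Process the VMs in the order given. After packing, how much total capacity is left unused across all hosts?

Put 8 vCPU in host 1; 56 vCPU remain.
Put 36 vCPU in host 1; 20 vCPU remain.
Put 16 vCPU in host 1; 4 vCPU remain.
Put 13 vCPU in host 2; 51 vCPU remain.
Put 10 vCPU in host 2; 41 vCPU remain.
Put 13 vCPU in host 2; 28 vCPU remain.
Put 34 vCPU in host 3; 30 vCPU remain.
Put 17 vCPU in host 2; 11 vCPU remain.
Put 38 vCPU in host 4; 26 vCPU remain.
Put 18 vCPU in host 3; 12 vCPU remain.
Put 34 vCPU in host 5; 30 vCPU remain.
Put 16 vCPU in host 4; 10 vCPU remain.
Put 47 vCPU in host 6; 17 vCPU remain.
Put 11 vCPU in host 2; 0 vCPU remain.
Put 18 vCPU in host 5; 12 vCPU remain.
Put 48 vCPU in host 7; 16 vCPU remain.
7 hosts × 64 vCPU = 448 vCPU; used 377 vCPU; unused 71 vCPU.

71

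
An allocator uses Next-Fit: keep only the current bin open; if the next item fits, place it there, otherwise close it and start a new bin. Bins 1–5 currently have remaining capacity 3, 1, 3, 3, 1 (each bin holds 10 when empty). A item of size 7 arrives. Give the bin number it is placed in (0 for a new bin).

0

Next-Fit only looks at bin 5, which has 1 free.
7 does not fit, so a new bin is opened.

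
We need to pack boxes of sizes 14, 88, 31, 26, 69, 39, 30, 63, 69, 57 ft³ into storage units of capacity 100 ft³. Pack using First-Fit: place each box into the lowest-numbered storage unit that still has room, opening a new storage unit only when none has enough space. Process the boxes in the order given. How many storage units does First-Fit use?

6

Put 14 ft³ in storage unit 1; 86 ft³ remain.
Put 88 ft³ in storage unit 2; 12 ft³ remain.
Put 31 ft³ in storage unit 1; 55 ft³ remain.
Put 26 ft³ in storage unit 1; 29 ft³ remain.
Put 69 ft³ in storage unit 3; 31 ft³ remain.
Put 39 ft³ in storage unit 4; 61 ft³ remain.
Put 30 ft³ in storage unit 3; 1 ft³ remain.
Put 63 ft³ in storage unit 5; 37 ft³ remain.
Put 69 ft³ in storage unit 6; 31 ft³ remain.
Put 57 ft³ in storage unit 4; 4 ft³ remain.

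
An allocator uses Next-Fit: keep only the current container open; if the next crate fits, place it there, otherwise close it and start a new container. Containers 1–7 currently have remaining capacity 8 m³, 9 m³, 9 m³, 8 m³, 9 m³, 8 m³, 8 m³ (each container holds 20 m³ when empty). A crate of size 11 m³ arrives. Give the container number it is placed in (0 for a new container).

0

Next-Fit only looks at container 7, which has 8 m³ free.
11 m³ does not fit, so a new container is opened.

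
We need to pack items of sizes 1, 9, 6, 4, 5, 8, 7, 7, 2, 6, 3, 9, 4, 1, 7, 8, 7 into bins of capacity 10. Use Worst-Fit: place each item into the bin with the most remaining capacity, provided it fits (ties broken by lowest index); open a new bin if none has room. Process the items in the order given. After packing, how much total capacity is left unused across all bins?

26

1 → bin 1 (remaining 9)
9 → bin 1 (remaining 0)
6 → bin 2 (remaining 4)
4 → bin 2 (remaining 0)
5 → bin 3 (remaining 5)
8 → bin 4 (remaining 2)
7 → bin 5 (remaining 3)
7 → bin 6 (remaining 3)
2 → bin 3 (remaining 3)
6 → bin 7 (remaining 4)
3 → bin 7 (remaining 1)
9 → bin 8 (remaining 1)
4 → bin 9 (remaining 6)
1 → bin 9 (remaining 5)
7 → bin 10 (remaining 3)
8 → bin 11 (remaining 2)
7 → bin 12 (remaining 3)
12 bins × 10 = 120; used 94; unused 26.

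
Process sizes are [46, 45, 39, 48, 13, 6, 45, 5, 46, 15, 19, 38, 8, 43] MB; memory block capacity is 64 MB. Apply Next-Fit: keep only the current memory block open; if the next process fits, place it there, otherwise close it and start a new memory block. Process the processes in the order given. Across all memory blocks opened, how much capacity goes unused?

memory block 1: place 46 MB, 18 MB left
memory block 2: place 45 MB, 19 MB left
memory block 3: place 39 MB, 25 MB left
memory block 4: place 48 MB, 16 MB left
memory block 4: place 13 MB, 3 MB left
memory block 5: place 6 MB, 58 MB left
memory block 5: place 45 MB, 13 MB left
memory block 5: place 5 MB, 8 MB left
memory block 6: place 46 MB, 18 MB left
memory block 6: place 15 MB, 3 MB left
memory block 7: place 19 MB, 45 MB left
memory block 7: place 38 MB, 7 MB left
memory block 8: place 8 MB, 56 MB left
memory block 8: place 43 MB, 13 MB left
8 memory blocks × 64 MB = 512 MB; used 416 MB; unused 96 MB.

96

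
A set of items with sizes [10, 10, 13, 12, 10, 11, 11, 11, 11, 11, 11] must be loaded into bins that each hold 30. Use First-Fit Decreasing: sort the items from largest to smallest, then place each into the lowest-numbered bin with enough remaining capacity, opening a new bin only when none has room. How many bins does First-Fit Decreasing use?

Sorted descending: 13, 12, 11, 11, 11, 11, 11, 11, 10, 10, 10.
bin 1: place 13, 17 left
bin 1: place 12, 5 left
bin 2: place 11, 19 left
bin 2: place 11, 8 left
bin 3: place 11, 19 left
bin 3: place 11, 8 left
bin 4: place 11, 19 left
bin 4: place 11, 8 left
bin 5: place 10, 20 left
bin 5: place 10, 10 left
bin 5: place 10, 0 left

5 bins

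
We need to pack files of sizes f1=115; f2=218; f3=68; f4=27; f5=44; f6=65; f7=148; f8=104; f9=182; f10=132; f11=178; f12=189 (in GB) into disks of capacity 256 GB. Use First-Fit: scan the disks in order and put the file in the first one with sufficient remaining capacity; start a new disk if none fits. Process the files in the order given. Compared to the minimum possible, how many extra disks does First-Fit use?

First-Fit: [115,68,27,44] [218] [65,148] [104,132] [182] [178] [189] → 7 disks.
Total size 1470 GB; any packing needs at least ⌈1470/256⌉ = 6 disks.
An optimal packing achieves that bound: [218,27] [189,65] [182,68] [178,44] [148,104] [132,115] → 6 disks.
Excess: 7 − 6 = 1.

1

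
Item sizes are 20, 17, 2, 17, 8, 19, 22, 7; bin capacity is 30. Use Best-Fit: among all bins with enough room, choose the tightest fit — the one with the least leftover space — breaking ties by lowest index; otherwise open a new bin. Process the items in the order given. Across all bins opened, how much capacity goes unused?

20 → bin 1 (remaining 10)
17 → bin 2 (remaining 13)
2 → bin 1 (remaining 8)
17 → bin 3 (remaining 13)
8 → bin 1 (remaining 0)
19 → bin 4 (remaining 11)
22 → bin 5 (remaining 8)
7 → bin 5 (remaining 1)
5 bins × 30 = 150; used 112; unused 38.

38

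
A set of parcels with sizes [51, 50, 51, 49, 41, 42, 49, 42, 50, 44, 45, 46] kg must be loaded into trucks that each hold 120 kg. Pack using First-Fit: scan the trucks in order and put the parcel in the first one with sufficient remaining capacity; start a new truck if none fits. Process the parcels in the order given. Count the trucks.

6 trucks

truck 1: place 51 kg, 69 kg left
truck 1: place 50 kg, 19 kg left
truck 2: place 51 kg, 69 kg left
truck 2: place 49 kg, 20 kg left
truck 3: place 41 kg, 79 kg left
truck 3: place 42 kg, 37 kg left
truck 4: place 49 kg, 71 kg left
truck 4: place 42 kg, 29 kg left
truck 5: place 50 kg, 70 kg left
truck 5: place 44 kg, 26 kg left
truck 6: place 45 kg, 75 kg left
truck 6: place 46 kg, 29 kg left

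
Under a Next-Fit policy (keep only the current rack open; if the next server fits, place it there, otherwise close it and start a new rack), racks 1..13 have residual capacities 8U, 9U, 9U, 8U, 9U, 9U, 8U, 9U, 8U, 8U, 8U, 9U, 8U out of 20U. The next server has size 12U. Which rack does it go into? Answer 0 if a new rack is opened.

0

Next-Fit only looks at rack 13, which has 8U free.
12U does not fit, so a new rack is opened.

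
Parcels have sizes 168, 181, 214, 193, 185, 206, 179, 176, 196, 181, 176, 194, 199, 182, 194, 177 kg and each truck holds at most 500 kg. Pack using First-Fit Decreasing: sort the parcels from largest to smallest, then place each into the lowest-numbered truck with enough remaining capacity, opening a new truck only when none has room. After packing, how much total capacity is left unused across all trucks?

Sorted descending: 214, 206, 199, 196, 194, 194, 193, 185, 182, 181, 181, 179, 177, 176, 176, 168.
214 kg → truck 1 (remaining 286 kg)
206 kg → truck 1 (remaining 80 kg)
199 kg → truck 2 (remaining 301 kg)
196 kg → truck 2 (remaining 105 kg)
194 kg → truck 3 (remaining 306 kg)
194 kg → truck 3 (remaining 112 kg)
193 kg → truck 4 (remaining 307 kg)
185 kg → truck 4 (remaining 122 kg)
182 kg → truck 5 (remaining 318 kg)
181 kg → truck 5 (remaining 137 kg)
181 kg → truck 6 (remaining 319 kg)
179 kg → truck 6 (remaining 140 kg)
177 kg → truck 7 (remaining 323 kg)
176 kg → truck 7 (remaining 147 kg)
176 kg → truck 8 (remaining 324 kg)
168 kg → truck 8 (remaining 156 kg)
8 trucks × 500 kg = 4000 kg; used 3001 kg; unused 999 kg.

999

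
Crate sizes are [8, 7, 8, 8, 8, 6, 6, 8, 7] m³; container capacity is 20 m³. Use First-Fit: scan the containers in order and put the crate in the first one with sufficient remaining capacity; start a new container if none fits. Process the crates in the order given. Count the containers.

4

8 m³ → container 1 (remaining 12 m³)
7 m³ → container 1 (remaining 5 m³)
8 m³ → container 2 (remaining 12 m³)
8 m³ → container 2 (remaining 4 m³)
8 m³ → container 3 (remaining 12 m³)
6 m³ → container 3 (remaining 6 m³)
6 m³ → container 3 (remaining 0 m³)
8 m³ → container 4 (remaining 12 m³)
7 m³ → container 4 (remaining 5 m³)
Final containers: [8,7] [8,8] [8,6,6] [8,7].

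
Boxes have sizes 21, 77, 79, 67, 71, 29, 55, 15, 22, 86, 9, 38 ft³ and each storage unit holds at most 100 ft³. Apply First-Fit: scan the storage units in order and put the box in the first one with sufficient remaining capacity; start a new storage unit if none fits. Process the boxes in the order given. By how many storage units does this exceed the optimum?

1

First-Fit: [21,77] [79,15] [67,29] [71,22] [55,9] [86] [38] → 7 storage units.
Total size 569 ft³; any packing needs at least ⌈569/100⌉ = 6 storage units.
An optimal packing achieves that bound: [86,9] [79,21] [77,22] [71,29] [67,15] [55,38] → 6 storage units.
Excess: 7 − 6 = 1.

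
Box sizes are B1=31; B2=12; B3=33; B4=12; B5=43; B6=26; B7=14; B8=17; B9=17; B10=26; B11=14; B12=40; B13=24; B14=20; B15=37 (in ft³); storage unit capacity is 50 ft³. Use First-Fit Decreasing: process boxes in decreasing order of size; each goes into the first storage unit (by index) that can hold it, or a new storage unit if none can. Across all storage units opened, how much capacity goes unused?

Sorted descending: 43, 40, 37, 33, 31, 26, 26, 24, 20, 17, 17, 14, 14, 12, 12.
Put 43 ft³ in storage unit 1; 7 ft³ remain.
Put 40 ft³ in storage unit 2; 10 ft³ remain.
Put 37 ft³ in storage unit 3; 13 ft³ remain.
Put 33 ft³ in storage unit 4; 17 ft³ remain.
Put 31 ft³ in storage unit 5; 19 ft³ remain.
Put 26 ft³ in storage unit 6; 24 ft³ remain.
Put 26 ft³ in storage unit 7; 24 ft³ remain.
Put 24 ft³ in storage unit 6; 0 ft³ remain.
Put 20 ft³ in storage unit 7; 4 ft³ remain.
Put 17 ft³ in storage unit 4; 0 ft³ remain.
Put 17 ft³ in storage unit 5; 2 ft³ remain.
Put 14 ft³ in storage unit 8; 36 ft³ remain.
Put 14 ft³ in storage unit 8; 22 ft³ remain.
Put 12 ft³ in storage unit 3; 1 ft³ remain.
Put 12 ft³ in storage unit 8; 10 ft³ remain.
8 storage units × 50 ft³ = 400 ft³; used 366 ft³; unused 34 ft³.

34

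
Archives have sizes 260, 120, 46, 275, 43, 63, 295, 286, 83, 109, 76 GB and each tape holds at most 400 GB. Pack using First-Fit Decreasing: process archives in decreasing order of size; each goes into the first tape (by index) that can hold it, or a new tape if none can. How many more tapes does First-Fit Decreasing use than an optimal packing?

First-Fit Decreasing: [295,83] [286,109] [275,120] [260,76,63] [46,43] → 5 tapes.
Total size 1656 GB; any packing needs at least ⌈1656/400⌉ = 5 tapes.
So 5 is already optimal.

0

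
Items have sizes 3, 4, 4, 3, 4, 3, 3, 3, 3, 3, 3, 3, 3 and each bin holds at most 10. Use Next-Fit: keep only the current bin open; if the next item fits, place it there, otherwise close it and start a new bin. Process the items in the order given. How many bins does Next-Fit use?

bin 1: place 3, 7 left
bin 1: place 4, 3 left
bin 2: place 4, 6 left
bin 2: place 3, 3 left
bin 3: place 4, 6 left
bin 3: place 3, 3 left
bin 3: place 3, 0 left
bin 4: place 3, 7 left
bin 4: place 3, 4 left
bin 4: place 3, 1 left
bin 5: place 3, 7 left
bin 5: place 3, 4 left
bin 5: place 3, 1 left

5 bins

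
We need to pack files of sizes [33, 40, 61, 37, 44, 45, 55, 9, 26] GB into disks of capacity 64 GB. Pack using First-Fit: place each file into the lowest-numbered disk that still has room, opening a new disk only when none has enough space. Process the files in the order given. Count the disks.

7

disk 1: place 33 GB, 31 GB left
disk 2: place 40 GB, 24 GB left
disk 3: place 61 GB, 3 GB left
disk 4: place 37 GB, 27 GB left
disk 5: place 44 GB, 20 GB left
disk 6: place 45 GB, 19 GB left
disk 7: place 55 GB, 9 GB left
disk 1: place 9 GB, 22 GB left
disk 4: place 26 GB, 1 GB left
Final disks: [33,9] [40] [61] [37,26] [44] [45] [55].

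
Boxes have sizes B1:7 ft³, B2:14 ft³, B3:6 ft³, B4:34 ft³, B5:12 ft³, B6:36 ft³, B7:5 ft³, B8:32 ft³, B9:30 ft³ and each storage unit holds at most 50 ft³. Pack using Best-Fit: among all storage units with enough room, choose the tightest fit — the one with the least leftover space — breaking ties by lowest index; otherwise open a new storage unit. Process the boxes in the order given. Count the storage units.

Put B1 (7 ft³) in storage unit 1; 43 ft³ remain.
Put B2 (14 ft³) in storage unit 1; 29 ft³ remain.
Put B3 (6 ft³) in storage unit 1; 23 ft³ remain.
Put B4 (34 ft³) in storage unit 2; 16 ft³ remain.
Put B5 (12 ft³) in storage unit 2; 4 ft³ remain.
Put B6 (36 ft³) in storage unit 3; 14 ft³ remain.
Put B7 (5 ft³) in storage unit 3; 9 ft³ remain.
Put B8 (32 ft³) in storage unit 4; 18 ft³ remain.
Put B9 (30 ft³) in storage unit 5; 20 ft³ remain.

5 storage units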